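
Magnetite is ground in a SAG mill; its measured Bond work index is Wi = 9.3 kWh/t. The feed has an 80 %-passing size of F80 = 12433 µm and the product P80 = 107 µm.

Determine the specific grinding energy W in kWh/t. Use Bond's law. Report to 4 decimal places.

W = 8.1566 kWh/t

Bond: W = 10·Wi·(1/√P80 − 1/√F80)
1/√107 = 0.096674;  1/√12433 = 0.008968
W = 10·9.3·(0.096674 − 0.008968) = 8.1566 kWh/t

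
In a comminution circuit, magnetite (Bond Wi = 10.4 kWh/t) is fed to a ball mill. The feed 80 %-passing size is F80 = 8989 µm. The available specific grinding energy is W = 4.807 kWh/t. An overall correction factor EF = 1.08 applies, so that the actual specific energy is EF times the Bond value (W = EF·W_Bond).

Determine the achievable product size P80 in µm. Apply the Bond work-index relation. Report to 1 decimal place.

W = 10·Wi·(P80^(-½) − F80^(-½))
W_Bond = W / EF = 4.807 / 1.08 = 4.4509 kWh/t
⇒ 1/√P80 = W_Bond/(10·Wi) + 1/√F80
  = 4.4509/(10·10.4) + 1/√8989 = 0.042797 + 0.010547 = 0.053345
P80 = (1/0.053345)² = 18.7460² = 351.41 µm

P80 = 351.4 µm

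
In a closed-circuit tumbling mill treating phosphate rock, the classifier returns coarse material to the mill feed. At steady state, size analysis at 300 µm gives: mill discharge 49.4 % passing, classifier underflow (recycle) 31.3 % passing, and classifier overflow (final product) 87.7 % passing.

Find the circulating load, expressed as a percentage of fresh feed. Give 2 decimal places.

Mass balance on the −300 µm fraction:
d + r·d = r·u + o → r(d−u) = o−d
r = (87.7 − 49.4)/(49.4 − 31.3) = 38.3/18.1 = 2.1160
CL = 100·r = 211.60 %

CL = 211.60 %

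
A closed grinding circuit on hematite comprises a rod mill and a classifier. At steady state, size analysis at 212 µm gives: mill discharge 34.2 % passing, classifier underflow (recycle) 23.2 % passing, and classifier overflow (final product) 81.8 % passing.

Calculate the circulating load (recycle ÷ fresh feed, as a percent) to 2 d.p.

CL = 432.73 %

Two-product formula at 212 µm:
(1+r)·d = r·u + o ⇒ r = (o−d)/(d−u)
r = (81.8 − 34.2)/(34.2 − 23.2) = 47.6/11.0 = 4.3273
CL = 100·r = 432.73 %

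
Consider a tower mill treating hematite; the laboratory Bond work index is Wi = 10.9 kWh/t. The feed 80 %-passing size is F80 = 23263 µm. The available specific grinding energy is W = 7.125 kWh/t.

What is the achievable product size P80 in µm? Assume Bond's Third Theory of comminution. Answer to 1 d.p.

P80 = 193.3 µm

W = 10·Wi·[P80^(−½) − F80^(−½)]
P80^(−½) = W/(10 Wi) + F80^(−½)
  = 7.1250/(10·10.9) + 1/√23263 = 0.065367 + 0.006556 = 0.071923
P80 = (1/0.071923)² = 13.9037² = 193.31 µm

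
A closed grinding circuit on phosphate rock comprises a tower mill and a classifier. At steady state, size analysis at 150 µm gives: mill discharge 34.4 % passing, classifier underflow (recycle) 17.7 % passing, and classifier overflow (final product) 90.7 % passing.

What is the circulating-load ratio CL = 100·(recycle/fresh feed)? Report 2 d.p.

CL = 337.13 %

Two-product formula at 150 µm:
d + r·d = r·u + o → r(d−u) = o−d
r = (90.7 − 34.4)/(34.4 − 17.7) = 56.3/16.7 = 3.3713
CL = 100·r = 337.13 %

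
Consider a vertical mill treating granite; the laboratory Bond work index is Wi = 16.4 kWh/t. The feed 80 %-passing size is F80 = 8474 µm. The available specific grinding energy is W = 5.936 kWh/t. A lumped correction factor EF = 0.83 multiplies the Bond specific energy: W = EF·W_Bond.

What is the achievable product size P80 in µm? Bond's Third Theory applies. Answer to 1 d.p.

P80 = 337.0 µm

W = 10 Wi / √P80 − 10 Wi / √F80
W_Bond = W / EF = 5.936 / 0.83 = 7.1518 kWh/t
P80^(−½) = W_Bond/(10 Wi) + F80^(−½)
  = 7.1518/(10·16.4) + 1/√8474 = 0.043609 + 0.010863 = 0.054472
P80 = (1/0.054472)² = 18.3581² = 337.02 µm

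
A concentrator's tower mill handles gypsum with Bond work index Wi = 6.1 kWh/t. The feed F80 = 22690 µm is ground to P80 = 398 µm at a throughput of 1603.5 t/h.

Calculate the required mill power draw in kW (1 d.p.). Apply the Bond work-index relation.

P = 4253.6 kW

Bond: W = 10·Wi·(1/√P80 − 1/√F80)
W = 10·6.1·(1/√398 − 1/√22690) = 10·6.1·(0.043487) = 2.6527 kWh/t
P = W·T = 2.6527·1603.5 = 4253.6 kW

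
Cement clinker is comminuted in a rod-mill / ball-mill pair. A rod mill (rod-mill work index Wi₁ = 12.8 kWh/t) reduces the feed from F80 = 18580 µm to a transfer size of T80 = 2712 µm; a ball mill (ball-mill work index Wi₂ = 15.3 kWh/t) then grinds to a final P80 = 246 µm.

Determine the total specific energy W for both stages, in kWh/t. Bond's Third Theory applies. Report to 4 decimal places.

W = 8.3358 kWh/t

W = 10 Wi (1/√P80 − 1/√F80)  [Bond]
Stage 1 (18580→2712 µm, Wi₁=12.8): W₁ = 10·12.8·(0.019202 − 0.007336) = 1.5189 kWh/t
Stage 2 (2712→246 µm, Wi₂=15.3): W₂ = 10·15.3·(0.063758 − 0.019202) = 6.8170 kWh/t
W = W₁ + W₂ = 1.5189 + 6.8170 = 8.3358 kWh/t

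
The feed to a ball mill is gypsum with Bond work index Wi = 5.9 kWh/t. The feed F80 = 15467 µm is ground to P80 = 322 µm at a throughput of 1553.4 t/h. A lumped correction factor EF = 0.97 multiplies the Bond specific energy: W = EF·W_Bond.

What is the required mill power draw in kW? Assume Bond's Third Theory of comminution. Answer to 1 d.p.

W = 10·Wi·[P80^(−½) − F80^(−½)]
W = 10·5.9·(1/√322 − 1/√15467) = 10·5.9·(0.047687) = 2.8135 kWh/t
With EF = 0.97: W = 2.8135·0.97 = 2.7291 kWh/t
P = W·T = 2.7291·1553.4 = 4239.4 kW

P = 4239.4 kW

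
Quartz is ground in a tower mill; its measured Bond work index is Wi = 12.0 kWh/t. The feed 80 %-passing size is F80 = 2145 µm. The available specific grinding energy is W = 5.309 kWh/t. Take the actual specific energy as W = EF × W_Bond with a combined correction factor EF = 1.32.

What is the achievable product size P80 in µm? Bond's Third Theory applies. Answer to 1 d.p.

Bond:  W = 10 Wi (1/√P − 1/√F)
W_Bond = W / EF = 5.309 / 1.32 = 4.0220 kWh/t
⇒ 1/√P80 = W_Bond/(10·Wi) + 1/√F80
  = 4.0220/(10·12.0) + 1/√2145 = 0.033516 + 0.021592 = 0.055108
P80 = (1/0.055108)² = 18.1462² = 329.28 µm

P80 = 329.3 µm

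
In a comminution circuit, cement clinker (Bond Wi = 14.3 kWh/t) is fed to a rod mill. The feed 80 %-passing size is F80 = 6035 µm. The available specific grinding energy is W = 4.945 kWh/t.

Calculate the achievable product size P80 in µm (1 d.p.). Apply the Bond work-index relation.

P80 = 444.1 µm

Bond:  W = 10 Wi (1/√P − 1/√F)
⇒ 1/√P80 = W/(10·Wi) + 1/√F80
  = 4.9450/(10·14.3) + 1/√6035 = 0.034580 + 0.012872 = 0.047453
P80 = (1/0.047453)² = 21.0735² = 444.09 µm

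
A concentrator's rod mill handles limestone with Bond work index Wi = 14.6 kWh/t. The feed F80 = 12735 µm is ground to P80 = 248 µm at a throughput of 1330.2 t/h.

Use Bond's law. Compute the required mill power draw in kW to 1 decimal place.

P = 10611.3 kW

W = 10 Wi / √P80 − 10 Wi / √F80
W = 10·14.6·(1/√248 − 1/√12735) = 10·14.6·(0.054639) = 7.9773 kWh/t
P = W·T = 7.9773·1330.2 = 10611.3 kW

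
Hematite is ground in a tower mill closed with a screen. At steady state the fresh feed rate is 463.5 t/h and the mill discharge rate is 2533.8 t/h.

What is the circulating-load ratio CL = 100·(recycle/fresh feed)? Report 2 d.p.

M = F + R at steady state, so:
R = M − F = 2533.8 − 463.5 = 2070.3 t/h
CL = 100·R/F = 100·2070.3/463.5 = 446.67 %

CL = 446.67 %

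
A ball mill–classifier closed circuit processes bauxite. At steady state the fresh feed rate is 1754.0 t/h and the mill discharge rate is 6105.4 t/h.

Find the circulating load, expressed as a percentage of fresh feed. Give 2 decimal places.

CL = 248.08 %

Steady state: M = F + R.
R = M − F = 6105.4 − 1754.0 = 4351.4 t/h
CL = 100·R/F = 100·4351.4/1754.0 = 248.08 %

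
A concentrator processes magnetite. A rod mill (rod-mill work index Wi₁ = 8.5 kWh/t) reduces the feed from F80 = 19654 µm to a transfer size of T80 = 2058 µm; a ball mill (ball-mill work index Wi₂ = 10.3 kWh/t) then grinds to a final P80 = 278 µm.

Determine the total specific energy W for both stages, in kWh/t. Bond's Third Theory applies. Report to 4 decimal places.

W = 5.1744 kWh/t

W = 10 Wi / √P80 − 10 Wi / √F80
Stage 1 (19654→2058 µm, Wi₁=8.5): W₁ = 10·8.5·(0.022043 − 0.007133) = 1.2674 kWh/t
Stage 2 (2058→278 µm, Wi₂=10.3): W₂ = 10·10.3·(0.059976 − 0.022043) = 3.9071 kWh/t
W = W₁ + W₂ = 1.2674 + 3.9071 = 5.1744 kWh/t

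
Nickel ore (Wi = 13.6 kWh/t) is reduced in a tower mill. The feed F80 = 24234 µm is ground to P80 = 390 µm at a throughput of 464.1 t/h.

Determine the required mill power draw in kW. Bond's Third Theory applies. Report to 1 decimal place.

Bond:  W = 10 Wi (1/√P − 1/√F)
W = 10·13.6·(1/√390 − 1/√24234) = 10·13.6·(0.044213) = 6.0130 kWh/t
P = W·T = 6.0130·464.1 = 2790.6 kW

P = 2790.6 kW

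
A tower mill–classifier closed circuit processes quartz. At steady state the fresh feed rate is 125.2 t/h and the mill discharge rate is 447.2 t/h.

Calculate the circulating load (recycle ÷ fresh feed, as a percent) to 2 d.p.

Steady state: M = F + R.
R = M − F = 447.2 − 125.2 = 322.0 t/h
CL = 100·R/F = 100·322.0/125.2 = 257.19 %

CL = 257.19 %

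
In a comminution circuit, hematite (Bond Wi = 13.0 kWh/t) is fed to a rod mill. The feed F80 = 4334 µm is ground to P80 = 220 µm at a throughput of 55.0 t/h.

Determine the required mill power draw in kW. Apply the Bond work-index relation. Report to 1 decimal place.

P = 373.4 kW

W = 10·Wi·[P80^(−½) − F80^(−½)]
W = 10·13.0·(1/√220 − 1/√4334) = 10·13.0·(0.052230) = 6.7899 kWh/t
Mill draw = 6.7899 × 55.0 = 373.4 kW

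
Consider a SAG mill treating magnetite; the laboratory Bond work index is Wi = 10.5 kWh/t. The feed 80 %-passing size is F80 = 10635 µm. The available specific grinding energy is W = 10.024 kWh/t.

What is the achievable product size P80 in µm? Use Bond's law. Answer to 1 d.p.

Bond: W = 10·Wi·(1/√P80 − 1/√F80)
1/√P80 = 1/√F80 + W/(10·Wi)
  = 10.0240/(10·10.5) + 1/√10635 = 0.095467 + 0.009697 = 0.105164
P80 = (1/0.105164)² = 9.5090² = 90.42 µm

P80 = 90.4 µm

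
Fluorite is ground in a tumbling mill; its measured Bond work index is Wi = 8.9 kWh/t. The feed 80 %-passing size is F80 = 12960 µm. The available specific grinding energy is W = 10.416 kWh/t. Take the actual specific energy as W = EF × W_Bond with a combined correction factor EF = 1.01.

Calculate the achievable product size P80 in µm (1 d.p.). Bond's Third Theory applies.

P80 = 64.4 µm

W = 10 Wi (1/√P80 − 1/√F80)  [Bond]
W_Bond = W / EF = 10.416 / 1.01 = 10.3129 kWh/t
⇒ 1/√P80 = W_Bond/(10 Wi) + 1/√F80
  = 10.3129/(10·8.9) + 1/√12960 = 0.115875 + 0.008784 = 0.124659
P80 = (1/0.124659)² = 8.0219² = 64.35 µm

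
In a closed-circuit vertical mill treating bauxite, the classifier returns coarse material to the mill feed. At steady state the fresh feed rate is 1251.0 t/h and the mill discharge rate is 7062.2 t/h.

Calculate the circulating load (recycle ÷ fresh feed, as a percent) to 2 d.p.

M = F + R at steady state, so:
R = M − F = 7062.2 − 1251.0 = 5811.2 t/h
CL = 100·R/F = 100·5811.2/1251.0 = 464.52 %

CL = 464.52 %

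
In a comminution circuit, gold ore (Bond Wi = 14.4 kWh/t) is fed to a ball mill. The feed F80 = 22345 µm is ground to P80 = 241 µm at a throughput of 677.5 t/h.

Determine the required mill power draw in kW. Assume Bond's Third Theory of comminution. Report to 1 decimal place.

P = 5631.7 kW

W = 10·Wi·(P80^(-½) − F80^(-½))
W = 10·14.4·(1/√241 − 1/√22345) = 10·14.4·(0.057726) = 8.3125 kWh/t
P_mill = W·ṁ = 8.3125·677.5 = 5631.7 kW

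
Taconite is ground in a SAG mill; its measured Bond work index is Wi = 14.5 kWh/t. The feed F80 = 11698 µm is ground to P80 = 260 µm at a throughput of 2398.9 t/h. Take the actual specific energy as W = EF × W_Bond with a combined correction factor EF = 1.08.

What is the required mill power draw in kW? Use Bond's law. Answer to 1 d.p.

P = 19824.6 kW

W = 10 Wi / √P80 − 10 Wi / √F80
W = 10·14.5·(1/√260 − 1/√11698) = 10·14.5·(0.052772) = 7.6519 kWh/t
With EF = 1.08: W = 7.6519·1.08 = 8.2640 kWh/t
P_mill = W·ṁ = 8.2640·2398.9 = 19824.6 kW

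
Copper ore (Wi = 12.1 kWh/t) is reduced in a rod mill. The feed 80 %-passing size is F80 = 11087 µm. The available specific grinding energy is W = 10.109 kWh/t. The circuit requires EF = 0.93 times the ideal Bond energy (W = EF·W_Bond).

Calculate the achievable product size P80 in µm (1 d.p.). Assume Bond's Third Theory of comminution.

W = 10 Wi (P80^-0.5 − F80^-0.5)
W_Bond = W / EF = 10.109 / 0.93 = 10.8699 kWh/t
1/√P80 = 1/√F80 + W_Bond/(10·Wi)
  = 10.8699/(10·12.1) + 1/√11087 = 0.089834 + 0.009497 = 0.099331
P80 = (1/0.099331)² = 10.0674² = 101.35 µm

P80 = 101.4 µm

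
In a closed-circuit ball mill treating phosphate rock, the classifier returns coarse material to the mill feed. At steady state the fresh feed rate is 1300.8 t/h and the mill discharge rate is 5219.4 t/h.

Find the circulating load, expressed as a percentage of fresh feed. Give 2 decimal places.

CL = 301.25 %

Mill node: discharge = fresh + recycle.
R = M − F = 5219.4 − 1300.8 = 3918.6 t/h
CL = 100·R/F = 100·3918.6/1300.8 = 301.25 %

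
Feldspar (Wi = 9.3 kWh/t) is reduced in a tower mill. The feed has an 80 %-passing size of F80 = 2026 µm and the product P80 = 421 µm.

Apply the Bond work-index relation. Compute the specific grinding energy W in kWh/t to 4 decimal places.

Bond: W = 10·Wi·(1/√P80 − 1/√F80)
1/√421 = 0.048737;  1/√2026 = 0.022217
W = 10·9.3·(0.048737 − 0.022217) = 2.4664 kWh/t

W = 2.4664 kWh/t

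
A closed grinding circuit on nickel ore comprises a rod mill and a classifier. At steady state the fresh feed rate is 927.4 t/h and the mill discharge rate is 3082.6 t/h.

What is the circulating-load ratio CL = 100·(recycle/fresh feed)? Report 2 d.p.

CL = 232.39 %

M = F + R at steady state, so:
R = M − F = 3082.6 − 927.4 = 2155.2 t/h
CL = 100·R/F = 100·2155.2/927.4 = 232.39 %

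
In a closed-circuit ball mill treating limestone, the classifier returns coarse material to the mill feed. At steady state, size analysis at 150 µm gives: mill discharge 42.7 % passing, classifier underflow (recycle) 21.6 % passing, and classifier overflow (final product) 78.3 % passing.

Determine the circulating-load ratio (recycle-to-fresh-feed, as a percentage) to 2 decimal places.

CL = 168.72 %

Balance %-passing 150 µm (r = R/F):
r = (o − d)/(d − u)
r = (78.3 − 42.7)/(42.7 − 21.6) = 35.6/21.1 = 1.6872
CL = 100·r = 168.72 %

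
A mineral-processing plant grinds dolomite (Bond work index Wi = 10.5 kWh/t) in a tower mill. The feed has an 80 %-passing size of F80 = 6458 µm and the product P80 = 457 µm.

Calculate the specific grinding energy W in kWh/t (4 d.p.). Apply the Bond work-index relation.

W = 3.6051 kWh/t

Bond: W = 10·Wi·(1/√P80 − 1/√F80)
1/√457 = 0.046778;  1/√6458 = 0.012444
W = 10·10.5·(0.046778 − 0.012444) = 3.6051 kWh/t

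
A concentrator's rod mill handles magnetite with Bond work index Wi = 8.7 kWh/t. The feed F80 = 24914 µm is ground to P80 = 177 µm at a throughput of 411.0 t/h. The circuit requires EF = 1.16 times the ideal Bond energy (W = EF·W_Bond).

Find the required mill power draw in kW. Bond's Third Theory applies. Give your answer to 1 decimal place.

W_Bond = 10·Wi·(1/√P₈₀ − 1/√F₈₀)
W = 10·8.7·(1/√177 − 1/√24914) = 10·8.7·(0.068829) = 5.9881 kWh/t
With EF = 1.16: W = 5.9881·1.16 = 6.9462 kWh/t
P_mill = W·ṁ = 6.9462·411.0 = 2854.9 kW

P = 2854.9 kW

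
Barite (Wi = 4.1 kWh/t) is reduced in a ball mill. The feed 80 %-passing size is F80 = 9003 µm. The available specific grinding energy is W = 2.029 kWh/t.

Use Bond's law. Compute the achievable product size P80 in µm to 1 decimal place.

P80 = 277.5 µm

W_Bond = 10·Wi·(1/√P₈₀ − 1/√F₈₀)
⇒ 1/√P80 = W/(10·Wi) + 1/√F80
  = 2.0290/(10·4.1) + 1/√9003 = 0.049488 + 0.010539 = 0.060027
P80 = (1/0.060027)² = 16.6592² = 277.53 µm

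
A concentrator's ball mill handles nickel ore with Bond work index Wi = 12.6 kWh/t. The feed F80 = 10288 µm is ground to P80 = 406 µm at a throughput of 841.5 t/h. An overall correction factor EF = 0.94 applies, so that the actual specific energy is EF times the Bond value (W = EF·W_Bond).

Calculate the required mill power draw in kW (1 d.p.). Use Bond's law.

W = 10 Wi (P80^-0.5 − F80^-0.5)
W = 10·12.6·(1/√406 − 1/√10288) = 10·12.6·(0.039770) = 5.0110 kWh/t
Apply correction: 5.0110 × 0.94 = 4.7104 kWh/t
Mill draw = 4.7104 × 841.5 = 3963.8 kW

P = 3963.8 kW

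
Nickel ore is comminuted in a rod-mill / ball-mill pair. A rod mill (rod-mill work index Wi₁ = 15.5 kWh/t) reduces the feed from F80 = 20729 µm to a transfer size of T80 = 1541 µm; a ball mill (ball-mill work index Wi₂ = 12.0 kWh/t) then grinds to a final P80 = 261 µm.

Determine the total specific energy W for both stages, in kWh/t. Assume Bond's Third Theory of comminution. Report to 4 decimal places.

W = 10 Wi / √P80 − 10 Wi / √F80
Stage 1 (20729→1541 µm, Wi₁=15.5): W₁ = 10·15.5·(0.025474 − 0.006946) = 2.8719 kWh/t
Stage 2 (1541→261 µm, Wi₂=12.0): W₂ = 10·12.0·(0.061898 − 0.025474) = 4.3709 kWh/t
W = W₁ + W₂ = 2.8719 + 4.3709 = 7.2428 kWh/t

W = 7.2428 kWh/t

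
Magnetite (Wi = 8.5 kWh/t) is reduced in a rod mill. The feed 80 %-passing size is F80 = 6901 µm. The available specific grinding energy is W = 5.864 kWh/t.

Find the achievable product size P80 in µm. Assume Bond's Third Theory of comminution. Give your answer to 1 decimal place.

W = 10 Wi / √P80 − 10 Wi / √F80
⇒ 1/√P80 = W/(10 Wi) + 1/√F80
  = 5.8640/(10·8.5) + 1/√6901 = 0.068988 + 0.012038 = 0.081026
P80 = (1/0.081026)² = 12.3417² = 152.32 µm

P80 = 152.3 µm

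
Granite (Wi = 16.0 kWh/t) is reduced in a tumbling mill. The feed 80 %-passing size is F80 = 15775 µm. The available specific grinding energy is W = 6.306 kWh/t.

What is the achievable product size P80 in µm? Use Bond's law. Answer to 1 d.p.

P80 = 445.6 µm

W = 10 Wi (1/√P80 − 1/√F80)  [Bond]
P80^-0.5 = F80^-0.5 + W/(10 Wi)
  = 6.3060/(10·16.0) + 1/√15775 = 0.039413 + 0.007962 = 0.047374
P80 = (1/0.047374)² = 21.1085² = 445.57 µm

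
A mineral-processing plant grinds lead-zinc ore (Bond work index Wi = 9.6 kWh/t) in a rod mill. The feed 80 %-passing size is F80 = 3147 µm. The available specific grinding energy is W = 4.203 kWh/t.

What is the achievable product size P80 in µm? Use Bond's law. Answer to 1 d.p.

P80 = 263.5 µm

Bond: W = 10·Wi·(1/√P80 − 1/√F80)
⇒ 1/√P80 = W/(10·Wi) + 1/√F80
  = 4.2030/(10·9.6) + 1/√3147 = 0.043781 + 0.017826 = 0.061607
P80 = (1/0.061607)² = 16.2319² = 263.47 µm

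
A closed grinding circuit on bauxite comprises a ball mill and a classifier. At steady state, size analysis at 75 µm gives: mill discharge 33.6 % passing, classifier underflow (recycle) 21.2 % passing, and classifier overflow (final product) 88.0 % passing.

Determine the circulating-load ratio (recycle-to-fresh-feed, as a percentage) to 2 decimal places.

Balance %-passing 75 µm (r = R/F):
d + r·d = r·u + o → r(d−u) = o−d
r = (88.0 − 33.6)/(33.6 − 21.2) = 54.4/12.4 = 4.3871
CL = 100·r = 438.71 %

CL = 438.71 %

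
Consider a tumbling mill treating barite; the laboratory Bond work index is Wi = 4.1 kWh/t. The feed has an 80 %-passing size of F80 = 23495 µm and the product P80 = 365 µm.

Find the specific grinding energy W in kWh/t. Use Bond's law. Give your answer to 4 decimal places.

W_Bond = 10·Wi·(1/√P₈₀ − 1/√F₈₀)
1/√365 = 0.052342;  1/√23495 = 0.006524
W = 10·4.1·(0.052342 − 0.006524) = 1.8786 kWh/t

W = 1.8786 kWh/t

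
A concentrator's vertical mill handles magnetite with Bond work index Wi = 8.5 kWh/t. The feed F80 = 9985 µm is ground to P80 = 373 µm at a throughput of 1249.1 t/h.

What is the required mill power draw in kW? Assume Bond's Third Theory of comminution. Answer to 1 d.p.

Bond:  W = 10 Wi (1/√P − 1/√F)
W = 10·8.5·(1/√373 − 1/√9985) = 10·8.5·(0.041771) = 3.5505 kWh/t
Mill draw = 3.5505 × 1249.1 = 4434.9 kW

P = 4434.9 kW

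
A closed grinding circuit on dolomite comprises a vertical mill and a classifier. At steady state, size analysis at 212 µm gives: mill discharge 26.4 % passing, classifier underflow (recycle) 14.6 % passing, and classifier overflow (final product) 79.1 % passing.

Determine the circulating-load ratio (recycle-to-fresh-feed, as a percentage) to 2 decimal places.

Two-product formula at 212 µm:
(1+r)d = ru + o → r = (o−d)/(d−u)
r = (79.1 − 26.4)/(26.4 − 14.6) = 52.7/11.8 = 4.4661
CL = 100·r = 446.61 %

CL = 446.61 %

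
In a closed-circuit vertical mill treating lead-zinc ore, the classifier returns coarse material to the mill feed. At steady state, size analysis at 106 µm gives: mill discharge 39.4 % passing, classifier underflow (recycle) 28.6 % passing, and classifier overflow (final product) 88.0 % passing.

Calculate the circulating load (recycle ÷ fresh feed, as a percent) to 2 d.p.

Balance %-passing 106 µm (r = R/F):
(1+r)·d = r·u + o ⇒ r = (o−d)/(d−u)
r = (88.0 − 39.4)/(39.4 − 28.6) = 48.6/10.8 = 4.5000
CL = 100·r = 450.00 %

CL = 450.00 %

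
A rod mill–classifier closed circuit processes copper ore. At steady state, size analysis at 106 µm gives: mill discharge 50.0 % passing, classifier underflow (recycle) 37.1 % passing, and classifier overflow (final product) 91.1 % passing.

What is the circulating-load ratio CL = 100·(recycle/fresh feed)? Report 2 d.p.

CL = 318.60 %

Mass balance on the −106 µm fraction:
Fd + Rd = Ru + Fo ⇒ R/F = (o−d)/(d−u)
r = (91.1 − 50.0)/(50.0 − 37.1) = 41.1/12.9 = 3.1860
CL = 100·r = 318.60 %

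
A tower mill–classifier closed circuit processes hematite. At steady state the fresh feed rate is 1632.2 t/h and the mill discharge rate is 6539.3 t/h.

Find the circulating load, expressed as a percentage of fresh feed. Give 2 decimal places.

CL = 300.64 %

Discharge = new feed + return, hence
R = M − F = 6539.3 − 1632.2 = 4907.1 t/h
CL = 100·R/F = 100·4907.1/1632.2 = 300.64 %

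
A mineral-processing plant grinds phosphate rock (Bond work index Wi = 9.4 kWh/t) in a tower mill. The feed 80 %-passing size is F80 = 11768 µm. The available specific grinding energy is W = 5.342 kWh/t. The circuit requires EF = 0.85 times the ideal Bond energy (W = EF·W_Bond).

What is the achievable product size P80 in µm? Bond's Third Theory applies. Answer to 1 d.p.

P80 = 172.8 µm

Bond:  W = 10 Wi (1/√P − 1/√F)
W_Bond = W / EF = 5.342 / 0.85 = 6.2847 kWh/t
P80^-0.5 = F80^-0.5 + W_Bond/(10 Wi)
  = 6.2847/(10·9.4) + 1/√11768 = 0.066859 + 0.009218 = 0.076077
P80 = (1/0.076077)² = 13.1446² = 172.78 µm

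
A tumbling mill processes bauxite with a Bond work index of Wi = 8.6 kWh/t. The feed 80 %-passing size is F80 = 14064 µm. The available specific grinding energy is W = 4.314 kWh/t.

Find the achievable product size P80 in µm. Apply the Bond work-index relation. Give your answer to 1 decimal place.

P80 = 291.3 µm

W = 10·Wi·[P80^(−½) − F80^(−½)]
1/√P80 = 1/√F80 + W/(10·Wi)
  = 4.3140/(10·8.6) + 1/√14064 = 0.050163 + 0.008432 = 0.058595
P80 = (1/0.058595)² = 17.0663² = 291.26 µm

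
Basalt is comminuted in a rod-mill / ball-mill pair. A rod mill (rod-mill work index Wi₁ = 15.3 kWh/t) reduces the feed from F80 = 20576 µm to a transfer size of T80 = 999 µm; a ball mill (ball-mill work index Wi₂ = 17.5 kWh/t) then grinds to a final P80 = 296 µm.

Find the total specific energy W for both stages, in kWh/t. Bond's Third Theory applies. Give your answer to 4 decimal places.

W = 8.4090 kWh/t

Bond: W = 10·Wi·(1/√P80 − 1/√F80)
Stage 1 (20576→999 µm, Wi₁=15.3): W₁ = 10·15.3·(0.031639 − 0.006971) = 3.7741 kWh/t
Stage 2 (999→296 µm, Wi₂=17.5): W₂ = 10·17.5·(0.058124 − 0.031639) = 4.6349 kWh/t
W = W₁ + W₂ = 3.7741 + 4.6349 = 8.4090 kWh/t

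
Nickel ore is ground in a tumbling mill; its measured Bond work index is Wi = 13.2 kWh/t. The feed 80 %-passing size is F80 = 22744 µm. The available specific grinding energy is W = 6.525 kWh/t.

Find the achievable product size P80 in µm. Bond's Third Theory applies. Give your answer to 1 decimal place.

P80 = 318.2 µm

W = 10 Wi / √P80 − 10 Wi / √F80
P80^-0.5 = F80^-0.5 + W/(10 Wi)
  = 6.5250/(10·13.2) + 1/√22744 = 0.049432 + 0.006631 = 0.056063
P80 = (1/0.056063)² = 17.8372² = 318.17 µm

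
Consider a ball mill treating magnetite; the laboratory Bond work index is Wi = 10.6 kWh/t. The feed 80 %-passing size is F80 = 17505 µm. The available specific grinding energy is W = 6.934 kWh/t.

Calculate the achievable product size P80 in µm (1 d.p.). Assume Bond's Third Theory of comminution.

W = 10·Wi·(P80^(-½) − F80^(-½))
⇒ 1/√P80 = W/(10·Wi) + 1/√F80
  = 6.9340/(10·10.6) + 1/√17505 = 0.065415 + 0.007558 = 0.072973
P80 = (1/0.072973)² = 13.7036² = 187.79 µm

P80 = 187.8 µm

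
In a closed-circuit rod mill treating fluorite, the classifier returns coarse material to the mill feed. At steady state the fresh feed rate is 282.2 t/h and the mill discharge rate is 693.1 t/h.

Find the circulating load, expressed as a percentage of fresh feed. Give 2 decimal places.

CL = 145.61 %

Mill node: discharge = fresh + recycle.
R = M − F = 693.1 − 282.2 = 410.9 t/h
CL = 100·R/F = 100·410.9/282.2 = 145.61 %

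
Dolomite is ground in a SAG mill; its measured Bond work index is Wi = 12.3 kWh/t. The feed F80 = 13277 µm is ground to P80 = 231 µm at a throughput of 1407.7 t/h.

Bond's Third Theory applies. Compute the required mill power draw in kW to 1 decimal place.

P = 9889.6 kW

W = 10·Wi·[P80^(−½) − F80^(−½)]
W = 10·12.3·(1/√231 − 1/√13277) = 10·12.3·(0.057117) = 7.0253 kWh/t
Power = W × throughput = 7.0253 kWh/t × 1407.7 t/h = 9889.6 kW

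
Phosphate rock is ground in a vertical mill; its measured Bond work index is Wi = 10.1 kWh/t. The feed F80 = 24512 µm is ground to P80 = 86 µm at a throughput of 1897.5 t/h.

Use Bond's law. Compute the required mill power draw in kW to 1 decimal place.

P = 19441.8 kW

Bond: W = 10·Wi·(1/√P80 − 1/√F80)
W = 10·10.1·(1/√86 − 1/√24512) = 10·10.1·(0.101446) = 10.2460 kWh/t
P = W·T = 10.2460·1897.5 = 19441.8 kW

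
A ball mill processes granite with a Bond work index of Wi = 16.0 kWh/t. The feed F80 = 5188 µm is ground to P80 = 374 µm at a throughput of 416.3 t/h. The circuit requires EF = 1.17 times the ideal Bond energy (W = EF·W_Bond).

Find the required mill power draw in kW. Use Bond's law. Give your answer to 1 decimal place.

W_Bond = 10·Wi·(1/√P₈₀ − 1/√F₈₀)
W = 10·16.0·(1/√374 − 1/√5188) = 10·16.0·(0.037825) = 6.0520 kWh/t
W_actual = 1.17 × 6.0520 = 7.0809 kWh/t
P = W·T = 7.0809·416.3 = 2947.8 kW

P = 2947.8 kW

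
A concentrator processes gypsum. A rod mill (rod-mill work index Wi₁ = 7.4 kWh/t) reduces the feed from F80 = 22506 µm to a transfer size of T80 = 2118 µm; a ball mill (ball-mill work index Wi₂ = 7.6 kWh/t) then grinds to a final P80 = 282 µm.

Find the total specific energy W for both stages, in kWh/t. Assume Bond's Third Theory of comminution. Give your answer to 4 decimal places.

W = 3.9890 kWh/t

W = 10 Wi (P80^-0.5 − F80^-0.5)
Stage 1 (22506→2118 µm, Wi₁=7.4): W₁ = 10·7.4·(0.021729 − 0.006666) = 1.1147 kWh/t
Stage 2 (2118→282 µm, Wi₂=7.6): W₂ = 10·7.6·(0.059549 − 0.021729) = 2.8743 kWh/t
W = W₁ + W₂ = 1.1147 + 2.8743 = 3.9890 kWh/t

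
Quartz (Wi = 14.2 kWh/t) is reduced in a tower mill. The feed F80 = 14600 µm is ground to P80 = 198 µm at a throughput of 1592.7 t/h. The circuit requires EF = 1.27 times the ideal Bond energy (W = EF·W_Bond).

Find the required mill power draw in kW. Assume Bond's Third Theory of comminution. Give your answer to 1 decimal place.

P = 18035.3 kW

W_Bond = 10·Wi·(1/√P₈₀ − 1/√F₈₀)
W = 10·14.2·(1/√198 − 1/√14600) = 10·14.2·(0.062791) = 8.9163 kWh/t
Corrected W = EF·W_Bond = 1.27·8.9163 = 11.3237 kWh/t
Mill draw = 11.3237 × 1592.7 = 18035.3 kW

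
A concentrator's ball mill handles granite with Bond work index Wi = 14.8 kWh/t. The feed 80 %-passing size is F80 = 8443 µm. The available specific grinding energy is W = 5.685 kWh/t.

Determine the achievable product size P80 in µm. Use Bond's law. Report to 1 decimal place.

P80 = 411.5 µm

W = 10 Wi (P80^-0.5 − F80^-0.5)
⇒ 1/√P80 = W/(10·Wi) + 1/√F80
  = 5.6850/(10·14.8) + 1/√8443 = 0.038412 + 0.010883 = 0.049295
P80 = (1/0.049295)² = 20.2859² = 411.52 µm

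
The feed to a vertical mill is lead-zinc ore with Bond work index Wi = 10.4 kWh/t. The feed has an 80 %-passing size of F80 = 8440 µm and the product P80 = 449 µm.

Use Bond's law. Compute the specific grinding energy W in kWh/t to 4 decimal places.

W = 3.7760 kWh/t

Bond:  W = 10 Wi (1/√P − 1/√F)
1/√449 = 0.047193;  1/√8440 = 0.010885
W = 10·10.4·(0.047193 − 0.010885) = 3.7760 kWh/t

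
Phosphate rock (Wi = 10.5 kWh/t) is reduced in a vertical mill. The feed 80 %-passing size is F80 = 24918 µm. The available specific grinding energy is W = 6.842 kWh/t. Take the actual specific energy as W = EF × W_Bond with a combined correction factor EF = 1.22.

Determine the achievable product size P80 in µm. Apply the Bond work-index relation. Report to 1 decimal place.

W = 10 Wi / √P80 − 10 Wi / √F80
W_Bond = W / EF = 6.842 / 1.22 = 5.6082 kWh/t
P80^-0.5 = F80^-0.5 + W_Bond/(10 Wi)
  = 5.6082/(10·10.5) + 1/√24918 = 0.053411 + 0.006335 = 0.059746
P80 = (1/0.059746)² = 16.7374² = 280.14 µm

P80 = 280.1 µm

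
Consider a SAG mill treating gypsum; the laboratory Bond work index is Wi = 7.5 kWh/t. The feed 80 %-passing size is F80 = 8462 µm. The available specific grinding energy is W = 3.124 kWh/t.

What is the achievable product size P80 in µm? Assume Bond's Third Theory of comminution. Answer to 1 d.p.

Bond:  W = 10 Wi (1/√P − 1/√F)
⇒ 1/√P80 = W/(10·Wi) + 1/√F80
  = 3.1240/(10·7.5) + 1/√8462 = 0.041653 + 0.010871 = 0.052524
P80 = (1/0.052524)² = 19.0388² = 362.48 µm

P80 = 362.5 µm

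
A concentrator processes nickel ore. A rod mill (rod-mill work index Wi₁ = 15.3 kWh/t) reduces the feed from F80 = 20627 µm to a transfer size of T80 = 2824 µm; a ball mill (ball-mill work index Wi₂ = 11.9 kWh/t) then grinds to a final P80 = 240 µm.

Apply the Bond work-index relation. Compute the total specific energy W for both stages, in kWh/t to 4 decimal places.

W = 7.2559 kWh/t

Bond: W = 10·Wi·(1/√P80 − 1/√F80)
Stage 1 (20627→2824 µm, Wi₁=15.3): W₁ = 10·15.3·(0.018818 − 0.006963) = 1.8138 kWh/t
Stage 2 (2824→240 µm, Wi₂=11.9): W₂ = 10·11.9·(0.064550 − 0.018818) = 5.4421 kWh/t
W = W₁ + W₂ = 1.8138 + 5.4421 = 7.2559 kWh/t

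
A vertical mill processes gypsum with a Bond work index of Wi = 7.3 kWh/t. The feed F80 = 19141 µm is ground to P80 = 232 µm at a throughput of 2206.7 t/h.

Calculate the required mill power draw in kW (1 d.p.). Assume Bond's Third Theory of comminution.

W = 10·Wi·(P80^(-½) − F80^(-½))
W = 10·7.3·(1/√232 − 1/√19141) = 10·7.3·(0.058425) = 4.2650 kWh/t
P = W·T = 4.2650·2206.7 = 9411.7 kW

P = 9411.7 kW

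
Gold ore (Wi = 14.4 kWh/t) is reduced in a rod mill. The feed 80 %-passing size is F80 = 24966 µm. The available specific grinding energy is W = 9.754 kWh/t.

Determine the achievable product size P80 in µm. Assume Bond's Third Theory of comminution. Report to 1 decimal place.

P80 = 182.3 µm

W = 10 Wi (1/√P80 − 1/√F80)  [Bond]
P80^(−½) = W/(10 Wi) + F80^(−½)
  = 9.7540/(10·14.4) + 1/√24966 = 0.067736 + 0.006329 = 0.074065
P80 = (1/0.074065)² = 13.5017² = 182.29 µm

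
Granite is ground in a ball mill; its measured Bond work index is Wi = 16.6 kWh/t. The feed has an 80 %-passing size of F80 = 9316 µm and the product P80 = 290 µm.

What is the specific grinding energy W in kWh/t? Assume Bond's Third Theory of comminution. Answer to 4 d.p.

W = 10 Wi (P80^-0.5 − F80^-0.5)
1/√290 = 0.058722;  1/√9316 = 0.010361
W = 10·16.6·(0.058722 − 0.010361) = 8.0280 kWh/t

W = 8.0280 kWh/t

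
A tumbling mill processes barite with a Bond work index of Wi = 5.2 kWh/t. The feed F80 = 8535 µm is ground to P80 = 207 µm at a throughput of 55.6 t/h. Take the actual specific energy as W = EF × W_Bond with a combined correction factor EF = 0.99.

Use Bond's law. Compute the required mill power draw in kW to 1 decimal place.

W_Bond = 10·Wi·(1/√P₈₀ − 1/√F₈₀)
W = 10·5.2·(1/√207 − 1/√8535) = 10·5.2·(0.058681) = 3.0514 kWh/t
Apply correction: 3.0514 × 0.99 = 3.0209 kWh/t
Mill draw = 3.0209 × 55.6 = 168.0 kW

P = 168.0 kW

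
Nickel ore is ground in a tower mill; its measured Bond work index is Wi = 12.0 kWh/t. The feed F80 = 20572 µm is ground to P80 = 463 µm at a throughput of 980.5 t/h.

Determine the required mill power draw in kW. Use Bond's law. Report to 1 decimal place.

P = 4647.8 kW

W_Bond = 10·Wi·(1/√P₈₀ − 1/√F₈₀)
W = 10·12.0·(1/√463 − 1/√20572) = 10·12.0·(0.039502) = 4.7402 kWh/t
Power = W × throughput = 4.7402 kWh/t × 980.5 t/h = 4647.8 kW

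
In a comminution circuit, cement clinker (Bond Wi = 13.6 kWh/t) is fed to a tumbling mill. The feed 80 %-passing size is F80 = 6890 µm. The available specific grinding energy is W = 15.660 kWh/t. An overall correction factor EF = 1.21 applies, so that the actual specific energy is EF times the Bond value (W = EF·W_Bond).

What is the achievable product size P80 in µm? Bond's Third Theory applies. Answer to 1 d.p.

P80 = 87.0 µm

W = 10·Wi·[P80^(−½) − F80^(−½)]
W_Bond = W / EF = 15.660 / 1.21 = 12.9421 kWh/t
⇒ 1/√P80 = W_Bond/(10·Wi) + 1/√F80
  = 12.9421/(10·13.6) + 1/√6890 = 0.095163 + 0.012047 = 0.107210
P80 = (1/0.107210)² = 9.3275² = 87.00 µm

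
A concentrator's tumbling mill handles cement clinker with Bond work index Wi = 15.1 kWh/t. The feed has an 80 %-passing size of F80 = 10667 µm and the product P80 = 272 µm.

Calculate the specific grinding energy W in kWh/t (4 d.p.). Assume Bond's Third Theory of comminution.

W = 10·Wi·[P80^(−½) − F80^(−½)]
1/√272 = 0.060634;  1/√10667 = 0.009682
W = 10·15.1·(0.060634 − 0.009682) = 7.6937 kWh/t

W = 7.6937 kWh/t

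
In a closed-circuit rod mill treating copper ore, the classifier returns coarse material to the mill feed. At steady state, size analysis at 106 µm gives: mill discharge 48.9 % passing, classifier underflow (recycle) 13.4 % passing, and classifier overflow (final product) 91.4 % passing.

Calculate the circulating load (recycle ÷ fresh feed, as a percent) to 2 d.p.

Two-product formula at 106 µm:
Fd + Rd = Ru + Fo ⇒ R/F = (o−d)/(d−u)
r = (91.4 − 48.9)/(48.9 − 13.4) = 42.5/35.5 = 1.1972
CL = 100·r = 119.72 %

CL = 119.72 %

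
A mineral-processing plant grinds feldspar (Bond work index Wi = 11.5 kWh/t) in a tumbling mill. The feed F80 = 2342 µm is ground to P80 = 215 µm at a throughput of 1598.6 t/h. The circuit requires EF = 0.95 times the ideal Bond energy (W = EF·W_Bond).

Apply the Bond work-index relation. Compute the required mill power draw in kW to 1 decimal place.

W = 10·Wi·[P80^(−½) − F80^(−½)]
W = 10·11.5·(1/√215 − 1/√2342) = 10·11.5·(0.047536) = 5.4666 kWh/t
With EF = 0.95: W = 5.4666·0.95 = 5.1933 kWh/t
Mill draw = 5.1933 × 1598.6 = 8302.0 kW

P = 8302.0 kW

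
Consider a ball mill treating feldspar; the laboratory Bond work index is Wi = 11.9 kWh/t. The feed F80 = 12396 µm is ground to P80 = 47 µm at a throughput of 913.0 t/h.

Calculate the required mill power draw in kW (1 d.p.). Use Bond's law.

P = 14872.0 kW

Bond:  W = 10 Wi (1/√P − 1/√F)
W = 10·11.9·(1/√47 − 1/√12396) = 10·11.9·(0.136883) = 16.2891 kWh/t
Power = W × throughput = 16.2891 kWh/t × 913.0 t/h = 14872.0 kW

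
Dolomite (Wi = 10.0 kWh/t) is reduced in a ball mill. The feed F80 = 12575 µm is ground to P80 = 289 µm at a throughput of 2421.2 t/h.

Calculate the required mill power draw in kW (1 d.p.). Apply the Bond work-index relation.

P = 12083.2 kW

Bond:  W = 10 Wi (1/√P − 1/√F)
W = 10·10.0·(1/√289 − 1/√12575) = 10·10.0·(0.049906) = 4.9906 kWh/t
P_mill = W·ṁ = 4.9906·2421.2 = 12083.2 kW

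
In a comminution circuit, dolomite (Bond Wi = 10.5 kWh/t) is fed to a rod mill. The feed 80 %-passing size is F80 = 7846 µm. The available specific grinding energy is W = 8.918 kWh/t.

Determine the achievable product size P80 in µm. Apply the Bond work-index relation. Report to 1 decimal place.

P80 = 108.0 µm

W = 10 Wi / √P80 − 10 Wi / √F80
P80^(−½) = W/(10 Wi) + F80^(−½)
  = 8.9180/(10·10.5) + 1/√7846 = 0.084933 + 0.011290 = 0.096223
P80 = (1/0.096223)² = 10.3925² = 108.00 µm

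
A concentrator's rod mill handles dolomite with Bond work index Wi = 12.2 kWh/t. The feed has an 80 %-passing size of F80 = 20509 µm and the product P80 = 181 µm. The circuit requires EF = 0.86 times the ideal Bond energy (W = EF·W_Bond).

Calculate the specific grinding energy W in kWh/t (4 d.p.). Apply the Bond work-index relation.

W_Bond = 10·Wi·(1/√P₈₀ − 1/√F₈₀)
1/√181 = 0.074329;  1/√20509 = 0.006983
W = 10·12.2·(0.074329 − 0.006983) = 8.2163 kWh/t
W_actual = 0.86 × 8.2163 = 7.0660 kWh/t

W = 7.0660 kWh/t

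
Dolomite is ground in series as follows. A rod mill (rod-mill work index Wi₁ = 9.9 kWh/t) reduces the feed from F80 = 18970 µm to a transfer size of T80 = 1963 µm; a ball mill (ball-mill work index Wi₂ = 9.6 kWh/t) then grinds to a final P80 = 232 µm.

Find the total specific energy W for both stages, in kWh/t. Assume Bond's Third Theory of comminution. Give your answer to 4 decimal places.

W = 10 Wi (1/√P80 − 1/√F80)  [Bond]
Stage 1 (18970→1963 µm, Wi₁=9.9): W₁ = 10·9.9·(0.022570 − 0.007260) = 1.5157 kWh/t
Stage 2 (1963→232 µm, Wi₂=9.6): W₂ = 10·9.6·(0.065653 − 0.022570) = 4.1359 kWh/t
W = W₁ + W₂ = 1.5157 + 4.1359 = 5.6516 kWh/t

W = 5.6516 kWh/t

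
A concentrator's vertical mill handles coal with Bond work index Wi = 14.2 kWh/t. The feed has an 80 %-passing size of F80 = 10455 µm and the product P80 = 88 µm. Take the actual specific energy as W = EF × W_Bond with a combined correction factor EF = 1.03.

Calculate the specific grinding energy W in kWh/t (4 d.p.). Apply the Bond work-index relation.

W = 10 Wi / √P80 − 10 Wi / √F80
1/√88 = 0.106600;  1/√10455 = 0.009780
W = 10·14.2·(0.106600 − 0.009780) = 13.7485 kWh/t
Apply correction: 13.7485 × 1.03 = 14.1609 kWh/t

W = 14.1609 kWh/t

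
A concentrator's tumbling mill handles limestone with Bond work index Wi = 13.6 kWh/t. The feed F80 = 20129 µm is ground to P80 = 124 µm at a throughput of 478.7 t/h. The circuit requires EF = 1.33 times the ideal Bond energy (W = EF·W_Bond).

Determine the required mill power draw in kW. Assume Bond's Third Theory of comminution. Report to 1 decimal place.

P = 7165.5 kW

W = 10·Wi·[P80^(−½) − F80^(−½)]
W = 10·13.6·(1/√124 − 1/√20129) = 10·13.6·(0.082754) = 11.2546 kWh/t
Corrected W = EF·W_Bond = 1.33·11.2546 = 14.9686 kWh/t
Mill draw = 14.9686 × 478.7 = 7165.5 kW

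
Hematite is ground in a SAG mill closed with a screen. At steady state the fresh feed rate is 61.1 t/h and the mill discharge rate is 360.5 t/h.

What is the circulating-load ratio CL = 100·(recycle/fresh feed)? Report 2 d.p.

M = F + R at steady state, so:
R = M − F = 360.5 − 61.1 = 299.4 t/h
CL = 100·R/F = 100·299.4/61.1 = 490.02 %

CL = 490.02 %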